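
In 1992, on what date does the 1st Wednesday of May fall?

May 6, 1992

May 1992 begins on a Friday, so the first Wednesday is May 6 (5 days later).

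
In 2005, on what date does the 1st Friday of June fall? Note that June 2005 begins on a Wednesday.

June 3, 2005

June 2005 begins on a Wednesday, so the first Friday is June 3 (2 days later).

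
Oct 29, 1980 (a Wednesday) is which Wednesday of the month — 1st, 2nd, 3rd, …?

Day 29 falls in week ⌈29/7⌉ of the month.
Days 1–7 hold the 1st Wednesday, 8–14 the 2nd, 15–21 the 3rd, 22–28 the 4th, 29–31 the 5th.
29 is in the range for the 5th.

5th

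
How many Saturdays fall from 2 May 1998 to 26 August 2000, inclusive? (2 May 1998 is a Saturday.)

122

2 May 1998 is a Saturday; the first Saturday on or after it is 2 May 1998.
From 2 May 1998 to 26 August 2000: 243 + 365 + 239 = 847 days (rest of 1998, 1999, to 26 August 2000 in 2000).
847 ÷ 7 = 121 full weeks with remainder 0, so 121 more Saturdays after the first → 122.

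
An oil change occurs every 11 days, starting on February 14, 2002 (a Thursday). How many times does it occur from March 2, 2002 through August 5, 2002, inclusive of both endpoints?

Occurrences land 11·i days after February 14, 2002 for i = 0, 1, 2, …
March 2, 2002 is 16 days after the start; 16 ÷ 11 = 1 remainder 5; since the remainder is 5, round up to i = 2. First occurrence in the window: #3 on March 8, 2002 (2×11 = 22 days in).
August 5, 2002 is 172 days after the start; 172 ÷ 11 = 15 remainder 7. Last occurrence in the window: #16 on July 29, 2002.
Occurrences #3 through #16: 14 in total.

14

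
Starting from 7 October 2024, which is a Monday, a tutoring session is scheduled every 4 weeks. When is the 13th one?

8 September 2025

The 13th occurrence is 12 intervals after the first: 12 × 28 = 336 days after 7 October 2024.
October has 31 days — 24 days to the end of October leaves 312.
November has 30 days (282 left).
December has 31 days (251 left).
January has 31 days (220 left).
February has 28 days (192 left).
March has 31 days (161 left).
April has 30 days (131 left).
May has 31 days (100 left).
June has 30 days (70 left).
July has 31 days (39 left).
August has 31 days (8 left).
8 days into September → 8 September 2025.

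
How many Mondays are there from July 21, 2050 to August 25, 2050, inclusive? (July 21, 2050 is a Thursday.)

5

July 21, 2050 is a Thursday; the first Monday on or after it is July 25, 2050 (4 days later).
From July 25, 2050 to August 25, 2050: 6 + 25 = 31 days (rest of July, August).
31 ÷ 7 = 4 full weeks with remainder 3, so 4 more Mondays after the first → 5.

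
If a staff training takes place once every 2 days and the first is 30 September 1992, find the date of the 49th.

4 January 1993

The 49th occurrence is 48 intervals after the first: 48 × 2 = 96 days after 30 September 1992.
September has 30 days — 0 days to the end of September leaves 96.
October has 31 days (65 left).
November has 30 days (35 left).
December has 31 days (4 left).
4 days into January → 4 January 1993.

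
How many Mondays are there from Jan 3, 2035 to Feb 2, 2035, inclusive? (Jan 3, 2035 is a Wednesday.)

Jan 3, 2035 is a Wednesday; the first Monday on or after it is Jan 8, 2035 (5 days later).
From Jan 8, 2035 to Feb 2, 2035: 23 + 2 = 25 days (rest of Jan, Feb).
25 ÷ 7 = 3 full weeks with remainder 4, so 3 more Mondays after the first → 4.

4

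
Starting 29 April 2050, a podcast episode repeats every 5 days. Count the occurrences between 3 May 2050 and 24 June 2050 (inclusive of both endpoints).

11

Occurrences land 5·i days after 29 April 2050 for i = 0, 1, 2, …
3 May 2050 is 4 days after the start; 4 ÷ 5 = 0 remainder 4; since the remainder is 4, round up to i = 1. First occurrence in the window: #2 on 4 May 2050 (1×5 = 5 days in).
24 June 2050 is 56 days after the start; 56 ÷ 5 = 11 remainder 1. Last occurrence in the window: #12 on 23 June 2050.
Occurrences #2 through #12: 11 in total.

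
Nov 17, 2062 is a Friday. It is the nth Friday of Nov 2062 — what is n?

Day 17 falls in week ⌈17/7⌉ of the month.
Days 1–7 hold the 1st Friday, 8–14 the 2nd, 15–21 the 3rd, 22–28 the 4th, 29–31 the 5th.
17 is in the range for the 3rd.

3rd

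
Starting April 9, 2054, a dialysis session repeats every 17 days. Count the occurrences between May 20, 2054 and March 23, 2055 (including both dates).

18

Occurrences land 17·i days after April 9, 2054 for i = 0, 1, 2, …
May 20, 2054 is 41 days after the start; 41 ÷ 17 = 2 remainder 7; since the remainder is 7, round up to i = 3. First occurrence in the window: #4 on May 30, 2054 (3×17 = 51 days in).
March 23, 2055 is 348 days after the start; 348 ÷ 17 = 20 remainder 8. Last occurrence in the window: #21 on March 15, 2055.
Occurrences #4 through #21: 18 in total.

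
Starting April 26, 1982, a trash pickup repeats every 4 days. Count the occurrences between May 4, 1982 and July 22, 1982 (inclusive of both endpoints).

20

Occurrences land 4·i days after April 26, 1982 for i = 0, 1, 2, …
May 4, 1982 is 8 days after the start; 8 ÷ 4 = 2 remainder 0. First occurrence in the window: #3 on May 4, 1982 (2×4 = 8 days in).
July 22, 1982 is 87 days after the start; 87 ÷ 4 = 21 remainder 3. Last occurrence in the window: #22 on July 19, 1982.
Occurrences #3 through #22: 20 in total.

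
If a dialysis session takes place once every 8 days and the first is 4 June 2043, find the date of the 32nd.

7 February 2044

The 32nd occurrence is 31 intervals after the first: 31 × 8 = 248 days after 4 June 2043.
June has 30 days — 26 days to the end of June leaves 222.
July has 31 days (191 left).
August has 31 days (160 left).
September has 30 days (130 left).
October has 31 days (99 left).
November has 30 days (69 left).
December has 31 days (38 left).
January has 31 days (7 left).
7 days into February → 7 February 2044.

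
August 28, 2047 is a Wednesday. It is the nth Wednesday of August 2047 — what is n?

Day 28 falls in week ⌈28/7⌉ of the month.
Days 1–7 hold the 1st Wednesday, 8–14 the 2nd, 15–21 the 3rd, 22–28 the 4th, 29–31 the 5th.
28 is in the range for the 4th.

4th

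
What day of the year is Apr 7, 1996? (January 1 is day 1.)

98

Days in months before Apr: 31 + 29 + 31 = 91.
Plus 7 days into Apr → day 98.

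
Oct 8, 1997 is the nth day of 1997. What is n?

281

Days in months before Oct: 31 + 28 + 31 + 30 + 31 + 30 + 31 + 31 + 30 = 273.
Plus 8 days into Oct → day 281.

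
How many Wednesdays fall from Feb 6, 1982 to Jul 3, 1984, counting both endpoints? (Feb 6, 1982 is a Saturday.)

125

Feb 6, 1982 is a Saturday; the first Wednesday on or after it is Feb 10, 1982 (4 days later).
From Feb 10, 1982 to Jul 3, 1984: 324 + 365 + 185 = 874 days (rest of 1982, 1983, to Jul 3, 1984 in 1984).
874 ÷ 7 = 124 full weeks with remainder 6, so 124 more Wednesdays after the first → 125.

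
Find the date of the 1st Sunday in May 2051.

May 7, 2051

May 2051 begins on a Monday, so the first Sunday is May 7 (6 days later).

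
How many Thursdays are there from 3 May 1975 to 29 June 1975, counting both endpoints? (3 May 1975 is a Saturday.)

8

3 May 1975 is a Saturday; the first Thursday on or after it is 8 May 1975 (5 days later).
From 8 May 1975 to 29 June 1975: 23 + 29 = 52 days (rest of May, June).
52 ÷ 7 = 7 full weeks with remainder 3, so 7 more Thursdays after the first → 8.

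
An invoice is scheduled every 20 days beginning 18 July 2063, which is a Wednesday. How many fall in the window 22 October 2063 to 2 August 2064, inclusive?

15

Occurrences land 20·i days after 18 July 2063 for i = 0, 1, 2, …
22 October 2063 is 96 days after the start; 96 ÷ 20 = 4 remainder 16; since the remainder is 16, round up to i = 5. First occurrence in the window: #6 on 26 October 2063 (5×20 = 100 days in).
2 August 2064 is 381 days after the start; 381 ÷ 20 = 19 remainder 1. Last occurrence in the window: #20 on 1 August 2064.
Occurrences #6 through #20: 15 in total.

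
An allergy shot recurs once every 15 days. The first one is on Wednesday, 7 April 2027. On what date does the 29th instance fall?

31 May 2028

The 29th occurrence is 28 intervals after the first: 28 × 15 = 420 days after 7 April 2027.
April has 30 days — 23 days to the end of April leaves 397.
May has 31 days (366 left).
June has 30 days (336 left).
July has 31 days (305 left).
August has 31 days (274 left).
September has 30 days (244 left).
October has 31 days (213 left).
November has 30 days (183 left).
December has 31 days (152 left).
January has 31 days (121 left).
February has 29 days (92 left).
March has 31 days (61 left).
April has 30 days (31 left).
31 days into May → 31 May 2028.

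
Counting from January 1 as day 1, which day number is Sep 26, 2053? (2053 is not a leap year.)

269

Days in months before Sep: 31 + 28 + 31 + 30 + 31 + 30 + 31 + 31 = 243.
Plus 26 days into Sep → day 269.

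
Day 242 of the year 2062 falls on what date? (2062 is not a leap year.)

January has 31 days (242 − 31 = 211 remain).
February has 28 days (211 − 28 = 183 remain).
March has 31 days (183 − 31 = 152 remain).
April has 30 days (152 − 30 = 122 remain).
May has 31 days (122 − 31 = 91 remain).
June has 30 days (91 − 30 = 61 remain).
July has 31 days (61 − 31 = 30 remain).
30 into August → August 30.

August 30, 2062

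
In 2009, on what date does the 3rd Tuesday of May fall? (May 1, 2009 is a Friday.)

May 19, 2009

May 2009 begins on a Friday, so the first Tuesday is May 5 (4 days later).
The 3rd Tuesday is 2 weeks later: 5 + 14 = 19.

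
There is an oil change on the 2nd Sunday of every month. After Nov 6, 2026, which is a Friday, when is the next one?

Nov 8, 2026

Nov 2026 starts on a Sunday; its first Sunday is the 1st, so the 2nd Sunday is the 8th — Nov 8, 2026.
Nov 8, 2026 is after Nov 6, 2026, so that is the next one.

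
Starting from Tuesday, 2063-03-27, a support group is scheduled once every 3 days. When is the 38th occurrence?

The 38th occurrence is 37 intervals after the first: 37 × 3 = 111 days after 2063-03-27.
March has 31 days — 4 days to the end of March leaves 107.
April has 30 days (77 left).
May has 31 days (46 left).
June has 30 days (16 left).
16 days into July → 2063-07-16.

2063-07-16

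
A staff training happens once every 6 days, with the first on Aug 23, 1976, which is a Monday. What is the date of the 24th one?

The 24th occurrence is 23 intervals after the first: 23 × 6 = 138 days after Aug 23, 1976.
Aug has 31 days — 8 days to the end of Aug leaves 130.
Sep has 30 days (100 left).
Oct has 31 days (69 left).
Nov has 30 days (39 left).
Dec has 31 days (8 left).
8 days into Jan → Jan 8, 1977.

Jan 8, 1977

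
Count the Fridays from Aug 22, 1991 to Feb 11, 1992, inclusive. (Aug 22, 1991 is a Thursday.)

Aug 22, 1991 is a Thursday; the first Friday on or after it is Aug 23, 1991 (1 day later).
From Aug 23, 1991 to Feb 11, 1992: 8 + 30 + 31 + 30 + 31 + 31 + 11 = 172 days (rest of Aug, Sep, Oct, Nov, Dec, Jan, Feb).
172 ÷ 7 = 24 full weeks with remainder 4, so 24 more Fridays after the first → 25.

25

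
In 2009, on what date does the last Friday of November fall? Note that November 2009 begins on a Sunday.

2009-11-27

November 2009 begins on a Sunday, so the first Friday is November 6 (5 days later).
November 2009 has 30 days. Adding weeks: 6, 13, 20, 27 — the last one ≤ 30 is the 27th.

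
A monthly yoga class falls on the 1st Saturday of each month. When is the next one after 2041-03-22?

March 2041 starts on a Friday, so its 1st Saturday is 2041-03-02 (1 day in).
That is not after 2041-03-22, so look at April 2041.
April 2041 starts on a Monday, so its 1st Saturday is 2041-04-06 (5 days in).

2041-04-06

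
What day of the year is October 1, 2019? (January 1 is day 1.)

Days in months before October: 31 + 28 + 31 + 30 + 31 + 30 + 31 + 31 + 30 = 273.
Plus 1 day into October → day 274.

274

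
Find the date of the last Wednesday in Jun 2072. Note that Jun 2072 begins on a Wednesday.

Jun 29, 2072

Jun 2072 begins on a Wednesday, so the first Wednesday is Jun 1.
Jun 2072 has 30 days. Adding weeks: 1, 8, 15, 22, 29 — the last one ≤ 30 is the 29th.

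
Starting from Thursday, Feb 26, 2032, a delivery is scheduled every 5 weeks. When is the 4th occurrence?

The 4th occurrence is 3 intervals after the first: 3 × 35 = 105 days after Feb 26, 2032.
Feb has 29 days — 3 days to the end of Feb leaves 102.
Mar has 31 days (71 left).
Apr has 30 days (41 left).
May has 31 days (10 left).
10 days into Jun → Jun 10, 2032.

Jun 10, 2032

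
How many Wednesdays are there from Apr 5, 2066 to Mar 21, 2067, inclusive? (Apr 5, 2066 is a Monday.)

50

Apr 5, 2066 is a Monday; the first Wednesday on or after it is Apr 7, 2066 (2 days later).
From Apr 7, 2066 to Mar 21, 2067: 268 + 80 = 348 days (rest of 2066, to Mar 21, 2067 in 2067).
348 ÷ 7 = 49 full weeks with remainder 5, so 49 more Wednesdays after the first → 50.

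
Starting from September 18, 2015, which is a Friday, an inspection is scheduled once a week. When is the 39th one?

June 10, 2016

The 39th occurrence is 38 intervals after the first: 38 × 7 = 266 days after September 18, 2015.
September has 30 days — 12 days to the end of September leaves 254.
October has 31 days (223 left).
November has 30 days (193 left).
December has 31 days (162 left).
January has 31 days (131 left).
February has 29 days (102 left).
March has 31 days (71 left).
April has 30 days (41 left).
May has 31 days (10 left).
10 days into June → June 10, 2016.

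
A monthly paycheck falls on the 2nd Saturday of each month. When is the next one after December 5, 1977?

December 1977 starts on a Thursday; its first Saturday is the 3rd, so the 2nd Saturday is the 10th — December 10, 1977.
December 10, 1977 is after December 5, 1977, so that is the next one.

December 10, 1977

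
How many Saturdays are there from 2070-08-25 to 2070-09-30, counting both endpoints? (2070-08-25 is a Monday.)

5

2070-08-25 is a Monday; the first Saturday on or after it is 2070-08-30 (5 days later).
From 2070-08-30 to 2070-09-30: 1 + 30 = 31 days (rest of August, September).
31 ÷ 7 = 4 full weeks with remainder 3, so 4 more Saturdays after the first → 5.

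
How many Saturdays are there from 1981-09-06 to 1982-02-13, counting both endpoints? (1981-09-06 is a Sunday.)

23

1981-09-06 is a Sunday; the first Saturday on or after it is 1981-09-12 (6 days later).
From 1981-09-12 to 1982-02-13: 18 + 31 + 30 + 31 + 31 + 13 = 154 days (rest of September, October, November, December, January, February).
154 ÷ 7 = 22 full weeks with remainder 0, so 22 more Saturdays after the first → 23.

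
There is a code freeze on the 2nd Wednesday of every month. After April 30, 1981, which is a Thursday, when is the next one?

May 13, 1981

April 1981 starts on a Wednesday; its first Wednesday is the 1st, so the 2nd Wednesday is the 8th — April 8, 1981.
That is not after April 30, 1981, so look at May 1981.
May 1981 starts on a Friday; its first Wednesday is the 6th, so the 2nd Wednesday is the 13th — May 13, 1981.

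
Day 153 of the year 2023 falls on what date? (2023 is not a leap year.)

June 2, 2023

January has 31 days (153 − 31 = 122 remain).
February has 28 days (122 − 28 = 94 remain).
March has 31 days (94 − 31 = 63 remain).
April has 30 days (63 − 30 = 33 remain).
May has 31 days (33 − 31 = 2 remain).
2 into June → June 2.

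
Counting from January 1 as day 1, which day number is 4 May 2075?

Days in months before May: 31 + 28 + 31 + 30 = 120.
Plus 4 days into May → day 124.

124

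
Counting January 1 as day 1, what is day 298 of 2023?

Jan has 31 days (298 − 31 = 267 remain).
Feb has 28 days (267 − 28 = 239 remain).
Mar has 31 days (239 − 31 = 208 remain).
Apr has 30 days (208 − 30 = 178 remain).
May has 31 days (178 − 31 = 147 remain).
Jun has 30 days (147 − 30 = 117 remain).
Jul has 31 days (117 − 31 = 86 remain).
Aug has 31 days (86 − 31 = 55 remain).
Sep has 30 days (55 − 30 = 25 remain).
25 into Oct → Oct 25.

Oct 25, 2023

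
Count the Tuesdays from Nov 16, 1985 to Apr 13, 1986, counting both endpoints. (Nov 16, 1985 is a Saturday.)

Nov 16, 1985 is a Saturday; the first Tuesday on or after it is Nov 19, 1985 (3 days later).
From Nov 19, 1985 to Apr 13, 1986: 11 + 31 + 31 + 28 + 31 + 13 = 145 days (rest of Nov, Dec, Jan, Feb, Mar, Apr).
145 ÷ 7 = 20 full weeks with remainder 5, so 20 more Tuesdays after the first → 21.

21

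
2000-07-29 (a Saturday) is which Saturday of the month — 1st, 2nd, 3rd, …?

5th

Day 29 falls in week ⌈29/7⌉ of the month.
Days 1–7 hold the 1st Saturday, 8–14 the 2nd, 15–21 the 3rd, 22–28 the 4th, 29–31 the 5th.
29 is in the range for the 5th.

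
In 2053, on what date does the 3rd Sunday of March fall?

March 16, 2053

March 2053 begins on a Saturday, so the first Sunday is March 2 (1 day later).
The 3rd Sunday is 2 weeks later: 2 + 14 = 16.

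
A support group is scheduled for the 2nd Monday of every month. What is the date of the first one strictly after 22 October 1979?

12 November 1979

October 1979 starts on a Monday; its first Monday is the 1st, so the 2nd Monday is the 8th — 8 October 1979.
That is not after 22 October 1979, so look at November 1979.
November 1979 starts on a Thursday; its first Monday is the 5th, so the 2nd Monday is the 12th — 12 November 1979.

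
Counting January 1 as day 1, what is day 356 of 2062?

January has 31 days (356 − 31 = 325 remain).
February has 28 days (325 − 28 = 297 remain).
March has 31 days (297 − 31 = 266 remain).
April has 30 days (266 − 30 = 236 remain).
May has 31 days (236 − 31 = 205 remain).
June has 30 days (205 − 30 = 175 remain).
July has 31 days (175 − 31 = 144 remain).
August has 31 days (144 − 31 = 113 remain).
September has 30 days (113 − 30 = 83 remain).
October has 31 days (83 − 31 = 52 remain).
November has 30 days (52 − 30 = 22 remain).
22 into December → December 22.

December 22, 2062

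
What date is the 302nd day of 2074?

Jan has 31 days (302 − 31 = 271 remain).
Feb has 28 days (271 − 28 = 243 remain).
Mar has 31 days (243 − 31 = 212 remain).
Apr has 30 days (212 − 30 = 182 remain).
May has 31 days (182 − 31 = 151 remain).
Jun has 30 days (151 − 30 = 121 remain).
Jul has 31 days (121 − 31 = 90 remain).
Aug has 31 days (90 − 31 = 59 remain).
Sep has 30 days (59 − 30 = 29 remain).
29 into Oct → Oct 29.

Oct 29, 2074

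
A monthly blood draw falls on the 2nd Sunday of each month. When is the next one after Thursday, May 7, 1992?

May 10, 1992

May 1992 starts on a Friday; its first Sunday is the 3rd, so the 2nd Sunday is the 10th — May 10, 1992.
May 10, 1992 is after May 7, 1992, so that is the next one.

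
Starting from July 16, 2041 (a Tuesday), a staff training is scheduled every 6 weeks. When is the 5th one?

The 5th occurrence is 4 intervals after the first: 4 × 42 = 168 days after July 16, 2041.
July has 31 days — 15 days to the end of July leaves 153.
August has 31 days (122 left).
September has 30 days (92 left).
October has 31 days (61 left).
November has 30 days (31 left).
31 days into December → December 31, 2041.

December 31, 2041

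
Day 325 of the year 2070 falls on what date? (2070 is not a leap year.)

January has 31 days (325 − 31 = 294 remain).
February has 28 days (294 − 28 = 266 remain).
March has 31 days (266 − 31 = 235 remain).
April has 30 days (235 − 30 = 205 remain).
May has 31 days (205 − 31 = 174 remain).
June has 30 days (174 − 30 = 144 remain).
July has 31 days (144 − 31 = 113 remain).
August has 31 days (113 − 31 = 82 remain).
September has 30 days (82 − 30 = 52 remain).
October has 31 days (52 − 31 = 21 remain).
21 into November → November 21.

November 21, 2070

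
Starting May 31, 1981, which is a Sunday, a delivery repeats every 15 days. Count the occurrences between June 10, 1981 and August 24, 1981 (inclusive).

5

Occurrences land 15·i days after May 31, 1981 for i = 0, 1, 2, …
June 10, 1981 is 10 days after the start; 10 ÷ 15 = 0 remainder 10; since the remainder is 10, round up to i = 1. First occurrence in the window: #2 on June 15, 1981 (1×15 = 15 days in).
August 24, 1981 is 85 days after the start; 85 ÷ 15 = 5 remainder 10. Last occurrence in the window: #6 on August 14, 1981.
Occurrences #2 through #6: 5 in total.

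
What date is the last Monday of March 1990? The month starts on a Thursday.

26 March 1990

March 1990 begins on a Thursday, so the first Monday is March 5 (4 days later).
March 1990 has 31 days. Adding weeks: 5, 12, 19, 26 — the last one ≤ 31 is the 26th.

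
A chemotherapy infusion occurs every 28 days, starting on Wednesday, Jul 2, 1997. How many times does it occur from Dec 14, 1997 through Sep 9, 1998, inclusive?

10

Occurrences land 28·i days after Jul 2, 1997 for i = 0, 1, 2, …
Dec 14, 1997 is 165 days after the start; 165 ÷ 28 = 5 remainder 25; since the remainder is 25, round up to i = 6. First occurrence in the window: #7 on Dec 17, 1997 (6×28 = 168 days in).
Sep 9, 1998 is 434 days after the start; 434 ÷ 28 = 15 remainder 14. Last occurrence in the window: #16 on Aug 26, 1998.
Occurrences #7 through #16: 10 in total.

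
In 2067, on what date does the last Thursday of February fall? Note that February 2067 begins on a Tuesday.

February 24, 2067

February 2067 begins on a Tuesday, so the first Thursday is February 3 (2 days later).
February 2067 has 28 days. Adding weeks: 3, 10, 17, 24 — the last one ≤ 28 is the 24th.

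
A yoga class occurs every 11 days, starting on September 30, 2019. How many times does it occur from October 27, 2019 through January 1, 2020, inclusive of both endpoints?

Occurrences land 11·i days after September 30, 2019 for i = 0, 1, 2, …
October 27, 2019 is 27 days after the start; 27 ÷ 11 = 2 remainder 5; since the remainder is 5, round up to i = 3. First occurrence in the window: #4 on November 2, 2019 (3×11 = 33 days in).
January 1, 2020 is 93 days after the start; 93 ÷ 11 = 8 remainder 5. Last occurrence in the window: #9 on December 27, 2019.
Occurrences #4 through #9: 6 in total.

6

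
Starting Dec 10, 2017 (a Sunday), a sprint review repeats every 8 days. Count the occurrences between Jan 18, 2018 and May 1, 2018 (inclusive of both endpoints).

Occurrences land 8·i days after Dec 10, 2017 for i = 0, 1, 2, …
Jan 18, 2018 is 39 days after the start; 39 ÷ 8 = 4 remainder 7; since the remainder is 7, round up to i = 5. First occurrence in the window: #6 on Jan 19, 2018 (5×8 = 40 days in).
May 1, 2018 is 142 days after the start; 142 ÷ 8 = 17 remainder 6. Last occurrence in the window: #18 on Apr 25, 2018.
Occurrences #6 through #18: 13 in total.

13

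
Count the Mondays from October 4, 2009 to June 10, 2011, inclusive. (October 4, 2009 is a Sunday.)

October 4, 2009 is a Sunday; the first Monday on or after it is October 5, 2009 (1 day later).
From October 5, 2009 to June 10, 2011: 87 + 365 + 161 = 613 days (rest of 2009, 2010, to June 10, 2011 in 2011).
613 ÷ 7 = 87 full weeks with remainder 4, so 87 more Mondays after the first → 88.

88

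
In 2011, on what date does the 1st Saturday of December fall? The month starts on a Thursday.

December 2011 begins on a Thursday, so the first Saturday is December 3 (2 days later).

3 December 2011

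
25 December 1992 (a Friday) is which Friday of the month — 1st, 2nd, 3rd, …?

4th

Day 25 falls in week ⌈25/7⌉ of the month.
Days 1–7 hold the 1st Friday, 8–14 the 2nd, 15–21 the 3rd, 22–28 the 4th, 29–31 the 5th.
25 is in the range for the 4th.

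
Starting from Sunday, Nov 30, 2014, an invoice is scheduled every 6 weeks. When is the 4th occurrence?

The 4th occurrence is 3 intervals after the first: 3 × 42 = 126 days after Nov 30, 2014.
Nov has 30 days — 0 days to the end of Nov leaves 126.
Dec has 31 days (95 left).
Jan has 31 days (64 left).
Feb has 28 days (36 left).
Mar has 31 days (5 left).
5 days into Apr → Apr 5, 2015.

Apr 5, 2015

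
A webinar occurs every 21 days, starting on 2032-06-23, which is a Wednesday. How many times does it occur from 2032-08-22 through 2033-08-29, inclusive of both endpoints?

Occurrences land 21·i days after 2032-06-23 for i = 0, 1, 2, …
2032-08-22 is 60 days after the start; 60 ÷ 21 = 2 remainder 18; since the remainder is 18, round up to i = 3. First occurrence in the window: #4 on 2032-08-25 (3×21 = 63 days in).
2033-08-29 is 432 days after the start; 432 ÷ 21 = 20 remainder 12. Last occurrence in the window: #21 on 2033-08-17.
Occurrences #4 through #21: 18 in total.

18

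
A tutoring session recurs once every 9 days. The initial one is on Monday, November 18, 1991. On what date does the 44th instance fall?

The 44th occurrence is 43 intervals after the first: 43 × 9 = 387 days after November 18, 1991.
November has 30 days — 12 days to the end of November leaves 375.
December has 31 days (344 left).
January has 31 days (313 left).
February has 29 days (284 left).
March has 31 days (253 left).
April has 30 days (223 left).
May has 31 days (192 left).
June has 30 days (162 left).
July has 31 days (131 left).
August has 31 days (100 left).
September has 30 days (70 left).
October has 31 days (39 left).
November has 30 days (9 left).
9 days into December → December 9, 1992.

December 9, 1992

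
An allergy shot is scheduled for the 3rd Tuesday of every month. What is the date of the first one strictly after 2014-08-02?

August 2014 starts on a Friday; its first Tuesday is the 5th, so the 3rd Tuesday is the 19th — 2014-08-19.
2014-08-19 is after 2014-08-02, so that is the next one.

2014-08-19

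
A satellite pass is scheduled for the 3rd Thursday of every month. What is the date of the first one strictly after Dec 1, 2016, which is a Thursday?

Dec 15, 2016

Dec 2016 starts on a Thursday; its first Thursday is the 1st, so the 3rd Thursday is the 15th — Dec 15, 2016.
Dec 15, 2016 is after Dec 1, 2016, so that is the next one.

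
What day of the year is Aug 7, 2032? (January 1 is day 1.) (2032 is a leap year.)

220

Days in months before Aug: 31 + 29 + 31 + 30 + 31 + 30 + 31 = 213.
Plus 7 days into Aug → day 220.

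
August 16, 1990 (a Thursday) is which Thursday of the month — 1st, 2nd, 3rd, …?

Day 16 falls in week ⌈16/7⌉ of the month.
Days 1–7 hold the 1st Thursday, 8–14 the 2nd, 15–21 the 3rd, 22–28 the 4th, 29–31 the 5th.
16 is in the range for the 3rd.

3rd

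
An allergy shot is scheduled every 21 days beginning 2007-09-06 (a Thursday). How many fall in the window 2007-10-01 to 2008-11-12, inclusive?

Occurrences land 21·i days after 2007-09-06 for i = 0, 1, 2, …
2007-10-01 is 25 days after the start; 25 ÷ 21 = 1 remainder 4; since the remainder is 4, round up to i = 2. First occurrence in the window: #3 on 2007-10-18 (2×21 = 42 days in).
2008-11-12 is 433 days after the start; 433 ÷ 21 = 20 remainder 13. Last occurrence in the window: #21 on 2008-10-30.
Occurrences #3 through #21: 19 in total.

19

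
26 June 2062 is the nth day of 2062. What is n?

177

Days in months before June: 31 + 28 + 31 + 30 + 31 = 151.
Plus 26 days into June → day 177.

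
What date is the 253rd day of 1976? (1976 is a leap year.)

January has 31 days (253 − 31 = 222 remain).
February has 29 days (222 − 29 = 193 remain).
March has 31 days (193 − 31 = 162 remain).
April has 30 days (162 − 30 = 132 remain).
May has 31 days (132 − 31 = 101 remain).
June has 30 days (101 − 30 = 71 remain).
July has 31 days (71 − 31 = 40 remain).
August has 31 days (40 − 31 = 9 remain).
9 into September → September 9.

September 9, 1976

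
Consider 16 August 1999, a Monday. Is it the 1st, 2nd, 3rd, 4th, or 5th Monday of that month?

Day 16 falls in week ⌈16/7⌉ of the month.
Days 1–7 hold the 1st Monday, 8–14 the 2nd, 15–21 the 3rd, 22–28 the 4th, 29–31 the 5th.
16 is in the range for the 3rd.

3rd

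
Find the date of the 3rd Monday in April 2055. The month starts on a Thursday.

19 April 2055

April 2055 begins on a Thursday, so the first Monday is April 5 (4 days later).
The 3rd Monday is 2 weeks later: 5 + 14 = 19.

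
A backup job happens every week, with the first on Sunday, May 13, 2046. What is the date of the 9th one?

July 8, 2046

The 9th occurrence is 8 intervals after the first: 8 × 7 = 56 days after May 13, 2046.
May has 31 days — 18 days to the end of May leaves 38.
June has 30 days (8 left).
8 days into July → July 8, 2046.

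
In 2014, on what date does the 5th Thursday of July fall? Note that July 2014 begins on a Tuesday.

July 2014 begins on a Tuesday, so the first Thursday is July 3 (2 days later).
The 5th Thursday is 4 weeks later: 3 + 28 = 31.

2014-07-31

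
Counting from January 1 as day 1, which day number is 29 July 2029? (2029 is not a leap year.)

Days in months before July: 31 + 28 + 31 + 30 + 31 + 30 = 181.
Plus 29 days into July → day 210.

210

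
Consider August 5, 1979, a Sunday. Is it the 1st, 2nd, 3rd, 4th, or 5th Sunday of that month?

Day 5 falls in week ⌈5/7⌉ of the month.
Days 1–7 hold the 1st Sunday, 8–14 the 2nd, 15–21 the 3rd, 22–28 the 4th, 29–31 the 5th.
5 is in the range for the 1st.

1st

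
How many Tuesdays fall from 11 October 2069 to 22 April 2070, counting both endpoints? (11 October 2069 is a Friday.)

11 October 2069 is a Friday; the first Tuesday on or after it is 15 October 2069 (4 days later).
From 15 October 2069 to 22 April 2070: 16 + 30 + 31 + 31 + 28 + 31 + 22 = 189 days (rest of October, November, December, January, February, March, April).
189 ÷ 7 = 27 full weeks with remainder 0, so 27 more Tuesdays after the first → 28.

28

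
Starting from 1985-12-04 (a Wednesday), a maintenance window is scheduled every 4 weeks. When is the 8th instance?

The 8th occurrence is 7 intervals after the first: 7 × 28 = 196 days after 1985-12-04.
December has 31 days — 27 days to the end of December leaves 169.
January has 31 days (138 left).
February has 28 days (110 left).
March has 31 days (79 left).
April has 30 days (49 left).
May has 31 days (18 left).
18 days into June → 1986-06-18.

1986-06-18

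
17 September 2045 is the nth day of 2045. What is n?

260

Days in months before September: 31 + 28 + 31 + 30 + 31 + 30 + 31 + 31 = 243.
Plus 17 days into September → day 260.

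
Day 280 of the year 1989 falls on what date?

Jan has 31 days (280 − 31 = 249 remain).
Feb has 28 days (249 − 28 = 221 remain).
Mar has 31 days (221 − 31 = 190 remain).
Apr has 30 days (190 − 30 = 160 remain).
May has 31 days (160 − 31 = 129 remain).
Jun has 30 days (129 − 30 = 99 remain).
Jul has 31 days (99 − 31 = 68 remain).
Aug has 31 days (68 − 31 = 37 remain).
Sep has 30 days (37 − 30 = 7 remain).
7 into Oct → Oct 7.

Oct 7, 1989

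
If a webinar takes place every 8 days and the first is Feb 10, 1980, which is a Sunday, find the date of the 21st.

The 21st occurrence is 20 intervals after the first: 20 × 8 = 160 days after Feb 10, 1980.
Feb has 29 days — 19 days to the end of Feb leaves 141.
Mar has 31 days (110 left).
Apr has 30 days (80 left).
May has 31 days (49 left).
Jun has 30 days (19 left).
19 days into Jul → Jul 19, 1980.

Jul 19, 1980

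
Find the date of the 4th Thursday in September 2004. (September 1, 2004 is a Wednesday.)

23 September 2004

September 2004 begins on a Wednesday, so the first Thursday is September 2 (1 day later).
The 4th Thursday is 3 weeks later: 2 + 21 = 23.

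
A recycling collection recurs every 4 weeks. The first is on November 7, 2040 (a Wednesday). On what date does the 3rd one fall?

The 3rd occurrence is 2 intervals after the first: 2 × 28 = 56 days after November 7, 2040.
November has 30 days — 23 days to the end of November leaves 33.
December has 31 days (2 left).
2 days into January → January 2, 2041.

January 2, 2041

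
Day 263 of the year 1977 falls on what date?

September 20, 1977

January has 31 days (263 − 31 = 232 remain).
February has 28 days (232 − 28 = 204 remain).
March has 31 days (204 − 31 = 173 remain).
April has 30 days (173 − 30 = 143 remain).
May has 31 days (143 − 31 = 112 remain).
June has 30 days (112 − 30 = 82 remain).
July has 31 days (82 − 31 = 51 remain).
August has 31 days (51 − 31 = 20 remain).
20 into September → September 20.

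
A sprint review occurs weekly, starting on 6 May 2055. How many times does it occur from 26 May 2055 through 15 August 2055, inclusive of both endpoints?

Occurrences land 7·i days after 6 May 2055 for i = 0, 1, 2, …
26 May 2055 is 20 days after the start; 20 ÷ 7 = 2 remainder 6; since the remainder is 6, round up to i = 3. First occurrence in the window: #4 on 27 May 2055 (3×7 = 21 days in).
15 August 2055 is 101 days after the start; 101 ÷ 7 = 14 remainder 3. Last occurrence in the window: #15 on 12 August 2055.
Occurrences #4 through #15: 12 in total.

12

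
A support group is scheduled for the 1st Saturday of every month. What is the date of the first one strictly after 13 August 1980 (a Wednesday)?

6 September 1980

August 1980 starts on a Friday, so its 1st Saturday is 2 August 1980 (1 day in).
That is not after 13 August 1980, so look at September 1980.
September 1980 starts on a Monday, so its 1st Saturday is 6 September 1980 (5 days in).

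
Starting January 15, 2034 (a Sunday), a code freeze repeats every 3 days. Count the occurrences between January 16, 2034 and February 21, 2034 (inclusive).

12

Occurrences land 3·i days after January 15, 2034 for i = 0, 1, 2, …
January 16, 2034 is 1 day after the start; 1 ÷ 3 = 0 remainder 1; since the remainder is 1, round up to i = 1. First occurrence in the window: #2 on January 18, 2034 (1×3 = 3 days in).
February 21, 2034 is 37 days after the start; 37 ÷ 3 = 12 remainder 1. Last occurrence in the window: #13 on February 20, 2034.
Occurrences #2 through #13: 12 in total.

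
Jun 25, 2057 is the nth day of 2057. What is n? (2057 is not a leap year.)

176

Days in months before Jun: 31 + 28 + 31 + 30 + 31 = 151.
Plus 25 days into Jun → day 176.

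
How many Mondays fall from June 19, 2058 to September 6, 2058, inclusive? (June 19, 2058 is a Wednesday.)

11

June 19, 2058 is a Wednesday; the first Monday on or after it is June 24, 2058 (5 days later).
From June 24, 2058 to September 6, 2058: 6 + 31 + 31 + 6 = 74 days (rest of June, July, August, September).
74 ÷ 7 = 10 full weeks with remainder 4, so 10 more Mondays after the first → 11.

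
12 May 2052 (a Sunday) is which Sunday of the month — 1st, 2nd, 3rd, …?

2nd

Day 12 falls in week ⌈12/7⌉ of the month.
Days 1–7 hold the 1st Sunday, 8–14 the 2nd, 15–21 the 3rd, 22–28 the 4th, 29–31 the 5th.
12 is in the range for the 2nd.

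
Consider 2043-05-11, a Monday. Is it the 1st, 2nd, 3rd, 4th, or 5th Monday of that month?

2nd

Day 11 falls in week ⌈11/7⌉ of the month.
Days 1–7 hold the 1st Monday, 8–14 the 2nd, 15–21 the 3rd, 22–28 the 4th, 29–31 the 5th.
11 is in the range for the 2nd.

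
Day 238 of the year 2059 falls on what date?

January has 31 days (238 − 31 = 207 remain).
February has 28 days (207 − 28 = 179 remain).
March has 31 days (179 − 31 = 148 remain).
April has 30 days (148 − 30 = 118 remain).
May has 31 days (118 − 31 = 87 remain).
June has 30 days (87 − 30 = 57 remain).
July has 31 days (57 − 31 = 26 remain).
26 into August → August 26.

2059-08-26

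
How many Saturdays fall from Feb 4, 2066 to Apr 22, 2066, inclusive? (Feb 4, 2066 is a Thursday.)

Feb 4, 2066 is a Thursday; the first Saturday on or after it is Feb 6, 2066 (2 days later).
From Feb 6, 2066 to Apr 22, 2066: 22 + 31 + 22 = 75 days (rest of Feb, Mar, Apr).
75 ÷ 7 = 10 full weeks with remainder 5, so 10 more Saturdays after the first → 11.

11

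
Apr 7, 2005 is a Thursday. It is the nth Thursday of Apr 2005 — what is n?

Day 7 falls in week ⌈7/7⌉ of the month.
Days 1–7 hold the 1st Thursday, 8–14 the 2nd, 15–21 the 3rd, 22–28 the 4th, 29–31 the 5th.
7 is in the range for the 1st.

1st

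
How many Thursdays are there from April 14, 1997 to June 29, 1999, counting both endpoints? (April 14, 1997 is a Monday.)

April 14, 1997 is a Monday; the first Thursday on or after it is April 17, 1997 (3 days later).
From April 17, 1997 to June 29, 1999: 258 + 365 + 180 = 803 days (rest of 1997, 1998, to June 29, 1999 in 1999).
803 ÷ 7 = 114 full weeks with remainder 5, so 114 more Thursdays after the first → 115.

115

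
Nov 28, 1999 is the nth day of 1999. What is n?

Days in months before Nov: 31 + 28 + 31 + 30 + 31 + 30 + 31 + 31 + 30 + 31 = 304.
Plus 28 days into Nov → day 332.

332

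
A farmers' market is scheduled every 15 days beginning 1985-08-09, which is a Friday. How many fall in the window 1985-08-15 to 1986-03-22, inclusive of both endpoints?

Occurrences land 15·i days after 1985-08-09 for i = 0, 1, 2, …
1985-08-15 is 6 days after the start; 6 ÷ 15 = 0 remainder 6; since the remainder is 6, round up to i = 1. First occurrence in the window: #2 on 1985-08-24 (1×15 = 15 days in).
1986-03-22 is 225 days after the start; 225 ÷ 15 = 15 remainder 0. Last occurrence in the window: #16 on 1986-03-22.
Occurrences #2 through #16: 15 in total.

15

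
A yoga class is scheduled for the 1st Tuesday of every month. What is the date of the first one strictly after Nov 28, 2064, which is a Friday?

Nov 2064 starts on a Saturday, so its 1st Tuesday is Nov 4, 2064 (3 days in).
That is not after Nov 28, 2064, so look at Dec 2064.
Dec 2064 starts on a Monday, so its 1st Tuesday is Dec 2, 2064 (1 day in).

Dec 2, 2064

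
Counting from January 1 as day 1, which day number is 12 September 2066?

Days in months before September: 31 + 28 + 31 + 30 + 31 + 30 + 31 + 31 = 243.
Plus 12 days into September → day 255.

255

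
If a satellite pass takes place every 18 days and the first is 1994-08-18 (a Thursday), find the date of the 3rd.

The 3rd occurrence is 2 intervals after the first: 2 × 18 = 36 days after 1994-08-18.
August has 31 days — 13 days to the end of August leaves 23.
23 days into September → 1994-09-23.

1994-09-23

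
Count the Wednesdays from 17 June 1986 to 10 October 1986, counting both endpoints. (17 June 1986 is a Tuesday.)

17 June 1986 is a Tuesday; the first Wednesday on or after it is 18 June 1986 (1 day later).
From 18 June 1986 to 10 October 1986: 12 + 31 + 31 + 30 + 10 = 114 days (rest of June, July, August, September, October).
114 ÷ 7 = 16 full weeks with remainder 2, so 16 more Wednesdays after the first → 17.

17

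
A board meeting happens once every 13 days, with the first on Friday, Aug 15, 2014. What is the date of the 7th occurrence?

Nov 1, 2014

The 7th occurrence is 6 intervals after the first: 6 × 13 = 78 days after Aug 15, 2014.
Aug has 31 days — 16 days to the end of Aug leaves 62.
Sep has 30 days (32 left).
Oct has 31 days (1 left).
1 day into Nov → Nov 1, 2014.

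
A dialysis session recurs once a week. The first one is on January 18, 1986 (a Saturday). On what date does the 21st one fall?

The 21st occurrence is 20 intervals after the first: 20 × 7 = 140 days after January 18, 1986.
January has 31 days — 13 days to the end of January leaves 127.
February has 28 days (99 left).
March has 31 days (68 left).
April has 30 days (38 left).
May has 31 days (7 left).
7 days into June → June 7, 1986.

June 7, 1986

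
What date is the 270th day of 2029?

September 27, 2029

January has 31 days (270 − 31 = 239 remain).
February has 28 days (239 − 28 = 211 remain).
March has 31 days (211 − 31 = 180 remain).
April has 30 days (180 − 30 = 150 remain).
May has 31 days (150 − 31 = 119 remain).
June has 30 days (119 − 30 = 89 remain).
July has 31 days (89 − 31 = 58 remain).
August has 31 days (58 − 31 = 27 remain).
27 into September → September 27.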